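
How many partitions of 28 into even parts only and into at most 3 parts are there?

24

They are:
28
26+2
24+4
24+2+2
22+6
22+4+2
20+8
20+6+2
20+4+4
18+10
18+8+2
18+6+4
16+12
16+10+2
16+8+4
16+6+6
14+14
14+12+2
14+10+4
14+8+6
12+12+4
12+10+6
12+8+8
10+10+8
Counting gives 24.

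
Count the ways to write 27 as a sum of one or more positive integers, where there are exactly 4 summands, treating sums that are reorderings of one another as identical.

150

Systematic enumeration (by largest part, then next-largest, …) yields 150.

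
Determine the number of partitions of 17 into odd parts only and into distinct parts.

5

They are:
17
13 + 3 + 1
11 + 5 + 1
9 + 7 + 1
9 + 5 + 3
Counting gives 5.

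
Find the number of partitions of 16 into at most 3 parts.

30

A partial list (first 12 by largest part):
16
15, 1
14, 2
14, 1, 1
13, 3
13, 2, 1
12, 4
12, 3, 1
12, 2, 2
11, 5
11, 4, 1
11, 3, 2
…and 18 more, for 30 total.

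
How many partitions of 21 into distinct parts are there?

A full systematic count gives 76.

76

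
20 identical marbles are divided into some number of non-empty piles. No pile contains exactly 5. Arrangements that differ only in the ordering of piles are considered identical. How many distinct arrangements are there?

A full systematic count gives 451.

451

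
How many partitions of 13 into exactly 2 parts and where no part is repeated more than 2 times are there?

6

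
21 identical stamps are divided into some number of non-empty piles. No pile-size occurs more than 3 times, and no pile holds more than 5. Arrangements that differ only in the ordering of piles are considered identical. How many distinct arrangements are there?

A partial list (first 12 by largest part):
5+5+5+4+2
5+5+5+4+1+1
5+5+5+3+3
5+5+5+3+2+1
5+5+5+3+1+1+1
5+5+5+2+2+2
5+5+5+2+2+1+1
5+5+4+4+3
5+5+4+4+2+1
5+5+4+4+1+1+1
5+5+4+3+3+1
5+5+4+3+2+2
…and 34 more, for 46 total.

46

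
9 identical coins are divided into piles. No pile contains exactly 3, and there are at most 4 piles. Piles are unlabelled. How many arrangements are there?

11

Enumerating:
9
8+1
7+2
7+1+1
6+2+1
6+1+1+1
5+4
5+2+2
5+2+1+1
4+4+1
4+2+2+1
Counting gives 11.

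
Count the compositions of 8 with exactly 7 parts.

Equivalently, choose which 6 of the 7 gaps become plus signs: C(7,6) = 7.

7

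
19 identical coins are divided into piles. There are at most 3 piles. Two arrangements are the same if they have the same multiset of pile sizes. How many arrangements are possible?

A partial list (first 12 by largest part):
19
18,1
17,2
17,1,1
16,3
16,2,1
15,4
15,3,1
15,2,2
14,5
14,4,1
14,3,2
…and 28 more, for 40 total.

40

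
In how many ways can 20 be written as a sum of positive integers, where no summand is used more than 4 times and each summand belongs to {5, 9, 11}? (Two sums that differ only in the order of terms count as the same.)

2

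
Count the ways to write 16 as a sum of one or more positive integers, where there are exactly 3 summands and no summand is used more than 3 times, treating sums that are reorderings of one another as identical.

The partitions of 16 that satisfy the conditions:
14 + 1 + 1
13 + 2 + 1
12 + 3 + 1
12 + 2 + 2
11 + 4 + 1
11 + 3 + 2
10 + 5 + 1
10 + 4 + 2
10 + 3 + 3
9 + 6 + 1
9 + 5 + 2
9 + 4 + 3
8 + 7 + 1
8 + 6 + 2
8 + 5 + 3
8 + 4 + 4
7 + 7 + 2
7 + 6 + 3
7 + 5 + 4
6 + 6 + 4
6 + 5 + 5

21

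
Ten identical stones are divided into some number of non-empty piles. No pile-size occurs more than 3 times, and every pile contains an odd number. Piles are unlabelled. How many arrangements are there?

The partitions of 10 that satisfy the conditions:
9 + 1
7 + 3
7 + 1 + 1 + 1
5 + 5
5 + 3 + 1 + 1
3 + 3 + 3 + 1
That's 6 in total.

6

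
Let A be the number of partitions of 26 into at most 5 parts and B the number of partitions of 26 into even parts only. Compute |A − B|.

Partitions of 26 into at most 5 parts: 427.
Partitions of 26 into even parts only: 101.
|427 − 101| = 326.

326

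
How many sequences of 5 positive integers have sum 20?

Equivalently, choose which 4 of the 19 gaps become plus signs: C(19,4) = 3876.

3876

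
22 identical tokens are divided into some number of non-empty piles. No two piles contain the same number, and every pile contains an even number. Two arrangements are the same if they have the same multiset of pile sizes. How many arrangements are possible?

The partitions of 22 that satisfy the conditions:
22
20, 2
18, 4
16, 6
16, 4, 2
14, 8
14, 6, 2
12, 10
12, 8, 2
12, 6, 4
10, 8, 4
10, 6, 4, 2
That's 12 in total.

12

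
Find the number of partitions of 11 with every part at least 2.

14

Enumerating:
11
9+2
8+3
7+4
7+2+2
6+5
6+3+2
5+4+2
5+3+3
5+2+2+2
4+4+3
4+3+2+2
3+3+3+2
3+2+2+2+2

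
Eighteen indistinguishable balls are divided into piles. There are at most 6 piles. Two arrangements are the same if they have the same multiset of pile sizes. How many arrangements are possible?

There are 199 such partitions.

199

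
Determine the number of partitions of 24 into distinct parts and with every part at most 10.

38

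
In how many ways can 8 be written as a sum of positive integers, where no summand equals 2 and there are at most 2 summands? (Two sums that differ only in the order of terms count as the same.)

4

Listing the qualifying partitions of 8:
8
7,1
5,3
4,4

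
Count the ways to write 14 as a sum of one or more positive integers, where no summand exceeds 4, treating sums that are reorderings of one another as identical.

A partial list (first 12 by largest part):
4, 4, 4, 2
4, 4, 4, 1, 1
4, 4, 3, 3
4, 4, 3, 2, 1
4, 4, 3, 1, 1, 1
4, 4, 2, 2, 2
4, 4, 2, 2, 1, 1
4, 4, 2, 1, 1, 1, 1
4, 4, 1, 1, 1, 1, 1, 1
4, 3, 3, 3, 1
4, 3, 3, 2, 2
4, 3, 3, 2, 1, 1
…and 35 more, for 47 total.

47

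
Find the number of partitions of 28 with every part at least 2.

Enumerating by decreasing first part gives 708 partitions in all.

708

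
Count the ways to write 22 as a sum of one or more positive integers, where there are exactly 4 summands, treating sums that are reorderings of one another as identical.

Counting exhaustively, 84 partitions satisfy the conditions.

84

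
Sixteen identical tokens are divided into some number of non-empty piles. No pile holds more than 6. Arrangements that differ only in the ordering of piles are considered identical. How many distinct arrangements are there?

136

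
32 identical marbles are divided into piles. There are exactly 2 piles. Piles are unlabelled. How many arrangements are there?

They are:
31 + 1
30 + 2
29 + 3
28 + 4
27 + 5
26 + 6
25 + 7
24 + 8
23 + 9
22 + 10
21 + 11
20 + 12
19 + 13
18 + 14
17 + 15
16 + 16
That's 16 in total.

16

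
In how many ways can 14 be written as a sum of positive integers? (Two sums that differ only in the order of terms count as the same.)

135

Direct enumeration gives 135 partitions.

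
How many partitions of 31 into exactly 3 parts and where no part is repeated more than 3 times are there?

80

Counting exhaustively, 80 partitions satisfy the conditions.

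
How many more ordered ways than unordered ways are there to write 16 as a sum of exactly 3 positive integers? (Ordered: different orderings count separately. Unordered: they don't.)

Ordered (compositions into 3 parts): C(15,2) = 105.
Unordered (partitions into 3 parts): 21.
Difference: 105 − 21 = 84.

84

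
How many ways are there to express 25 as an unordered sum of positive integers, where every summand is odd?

142

Counting exhaustively, 142 partitions satisfy the conditions.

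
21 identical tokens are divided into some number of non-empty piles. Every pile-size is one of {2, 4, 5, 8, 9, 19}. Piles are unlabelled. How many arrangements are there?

Listing the qualifying partitions of 21:
19, 2
9, 8, 4
9, 8, 2, 2
9, 5, 5, 2
9, 4, 4, 4
9, 4, 4, 2, 2
9, 4, 2, 2, 2, 2
9, 2, 2, 2, 2, 2, 2
8, 8, 5
8, 5, 4, 4
8, 5, 4, 2, 2
8, 5, 2, 2, 2, 2
5, 5, 5, 4, 2
5, 5, 5, 2, 2, 2
5, 4, 4, 4, 4
5, 4, 4, 4, 2, 2
5, 4, 4, 2, 2, 2, 2
5, 4, 2, 2, 2, 2, 2, 2
5, 2, 2, 2, 2, 2, 2, 2, 2

19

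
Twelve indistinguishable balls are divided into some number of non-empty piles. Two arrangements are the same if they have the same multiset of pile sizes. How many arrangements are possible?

77

Direct enumeration gives 77 partitions.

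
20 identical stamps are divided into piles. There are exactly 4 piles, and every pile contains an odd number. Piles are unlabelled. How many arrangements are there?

15

Listing the qualifying partitions of 20:
1,1,1,17
1,1,3,15
1,1,5,13
1,3,3,13
1,1,7,11
1,3,5,11
3,3,3,11
1,1,9,9
1,3,7,9
1,5,5,9
3,3,5,9
1,5,7,7
3,3,7,7
3,5,5,7
5,5,5,5
That's 15 in total.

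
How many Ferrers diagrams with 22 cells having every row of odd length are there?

Systematic enumeration (by largest part, then next-largest, …) yields 89.

89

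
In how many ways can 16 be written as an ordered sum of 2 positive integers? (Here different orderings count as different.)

By stars and bars with positive parts, the count is C(15,1) = 15.

15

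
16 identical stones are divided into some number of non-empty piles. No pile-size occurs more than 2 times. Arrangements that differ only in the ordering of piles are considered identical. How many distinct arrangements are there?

89

Enumerating by decreasing first part gives 89 partitions in all.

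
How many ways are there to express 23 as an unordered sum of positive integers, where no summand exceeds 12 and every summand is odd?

Systematic enumeration (by largest part, then next-largest, …) yields 80.

80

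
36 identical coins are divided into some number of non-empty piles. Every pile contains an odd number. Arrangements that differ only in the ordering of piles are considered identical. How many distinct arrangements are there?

A full systematic count gives 668.

668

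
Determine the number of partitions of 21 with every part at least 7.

6

Listing the qualifying partitions of 21:
21
14,7
13,8
12,9
11,10
7,7,7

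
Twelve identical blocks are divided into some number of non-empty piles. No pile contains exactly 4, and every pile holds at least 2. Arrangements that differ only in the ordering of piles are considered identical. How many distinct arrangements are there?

Enumerating:
12
10+2
9+3
8+2+2
7+5
7+3+2
6+6
6+3+3
6+2+2+2
5+5+2
5+3+2+2
3+3+3+3
3+3+2+2+2
2+2+2+2+2+2
That's 14 in total.

14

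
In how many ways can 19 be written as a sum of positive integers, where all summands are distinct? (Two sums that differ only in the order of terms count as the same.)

There are too many to list fully; the first 12 (by largest part) are:
19
18, 1
17, 2
16, 3
16, 2, 1
15, 4
15, 3, 1
14, 5
14, 4, 1
14, 3, 2
13, 6
13, 5, 1
…and 42 more, for 54 total.

54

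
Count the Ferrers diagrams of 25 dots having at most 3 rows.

A partial list (first 12 by largest part):
25
24, 1
23, 2
23, 1, 1
22, 3
22, 2, 1
21, 4
21, 3, 1
21, 2, 2
20, 5
20, 4, 1
20, 3, 2
…and 53 more, for 65 total.

65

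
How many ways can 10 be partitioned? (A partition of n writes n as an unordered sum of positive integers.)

42

A partial list (first 12 by largest part):
10
9,1
8,2
8,1,1
7,3
7,2,1
7,1,1,1
6,4
6,3,1
6,2,2
6,2,1,1
6,1,1,1,1
…and 30 more, for 42 total.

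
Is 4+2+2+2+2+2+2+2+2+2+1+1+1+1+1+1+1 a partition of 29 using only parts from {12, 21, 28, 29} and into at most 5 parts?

The parts sum to 29, and the condition 'each summand belongs to {12, 21, 28, 29}' is violated.

No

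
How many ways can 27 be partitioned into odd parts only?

Direct enumeration gives 192 partitions.

192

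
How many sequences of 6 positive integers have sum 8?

By stars and bars with positive parts, the count is C(7,5) = 21.

21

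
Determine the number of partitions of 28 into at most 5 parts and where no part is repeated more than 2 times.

475

Enumerating by decreasing first part gives 475 partitions in all.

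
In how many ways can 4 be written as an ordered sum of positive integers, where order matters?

Each of the 3 gaps between 4 units is either a break or not: 2^3 = 8.

8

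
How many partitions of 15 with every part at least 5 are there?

5

The partitions of 15 that satisfy the conditions:
15
5 + 10
6 + 9
7 + 8
5 + 5 + 5
That's 5 in total.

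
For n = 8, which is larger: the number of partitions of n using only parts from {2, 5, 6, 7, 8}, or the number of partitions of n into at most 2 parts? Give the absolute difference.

Partitions of 8 using only parts from {2, 5, 6, 7, 8}: 3.
Partitions of 8 into at most 2 parts: 5.
|3 − 5| = 2.

2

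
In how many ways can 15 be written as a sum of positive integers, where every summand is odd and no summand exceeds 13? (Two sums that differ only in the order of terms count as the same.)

A partial list (first 12 by largest part):
13 + 1 + 1
11 + 3 + 1
11 + 1 + 1 + 1 + 1
9 + 5 + 1
9 + 3 + 3
9 + 3 + 1 + 1 + 1
9 + 1 + 1 + 1 + 1 + 1 + 1
7 + 7 + 1
7 + 5 + 3
7 + 5 + 1 + 1 + 1
7 + 3 + 3 + 1 + 1
7 + 3 + 1 + 1 + 1 + 1 + 1
…and 14 more, for 26 total.

26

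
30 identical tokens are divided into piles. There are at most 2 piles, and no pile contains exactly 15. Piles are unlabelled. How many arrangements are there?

Enumerating:
30
29, 1
28, 2
27, 3
26, 4
25, 5
24, 6
23, 7
22, 8
21, 9
20, 10
19, 11
18, 12
17, 13
16, 14

15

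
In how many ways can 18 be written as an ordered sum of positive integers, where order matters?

131072

The number of compositions of n is 2^(n−1); here 2^17 = 131072.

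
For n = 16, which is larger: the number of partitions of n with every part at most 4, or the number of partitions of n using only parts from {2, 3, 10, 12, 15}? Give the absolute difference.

58

Partitions of 16 with every part at most 4: 64.
Partitions of 16 using only parts from {2, 3, 10, 12, 15}: 6.
|64 − 6| = 58.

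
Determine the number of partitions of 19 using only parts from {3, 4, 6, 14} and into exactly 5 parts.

The partitions of 19 that satisfy the conditions:
6, 4, 3, 3, 3
4, 4, 4, 4, 3
Counting gives 2.

2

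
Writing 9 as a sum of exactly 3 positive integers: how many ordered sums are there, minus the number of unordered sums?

21

Ordered (compositions into 3 parts): C(8,2) = 28.
Unordered (partitions into 3 parts): 7.
Difference: 28 − 7 = 21.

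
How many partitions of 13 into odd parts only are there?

18

The partitions of 13 that satisfy the conditions:
13
11, 1, 1
9, 3, 1
9, 1, 1, 1, 1
7, 5, 1
7, 3, 3
7, 3, 1, 1, 1
7, 1, 1, 1, 1, 1, 1
5, 5, 3
5, 5, 1, 1, 1
5, 3, 3, 1, 1
5, 3, 1, 1, 1, 1, 1
5, 1, 1, 1, 1, 1, 1, 1, 1
3, 3, 3, 3, 1
3, 3, 3, 1, 1, 1, 1
3, 3, 1, 1, 1, 1, 1, 1, 1
3, 1, 1, 1, 1, 1, 1, 1, 1, 1, 1
1, 1, 1, 1, 1, 1, 1, 1, 1, 1, 1, 1, 1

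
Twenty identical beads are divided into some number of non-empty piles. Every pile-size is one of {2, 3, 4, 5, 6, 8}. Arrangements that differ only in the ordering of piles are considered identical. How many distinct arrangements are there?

63

There are too many to list fully; the first 12 (by largest part) are:
8+8+4
8+8+2+2
8+6+6
8+6+4+2
8+6+3+3
8+6+2+2+2
8+5+5+2
8+5+4+3
8+5+3+2+2
8+4+4+4
8+4+4+2+2
8+4+3+3+2
…and 51 more, for 63 total.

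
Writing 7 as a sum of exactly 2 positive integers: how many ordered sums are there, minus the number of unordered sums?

Compositions: C(6,1) = 6.
Partitions of 7 into exactly 2 parts: 3.
Difference: 6 − 3 = 3.

3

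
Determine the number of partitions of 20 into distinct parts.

64

There are too many to list fully; the first 12 (by largest part) are:
20
19+1
18+2
17+3
17+2+1
16+4
16+3+1
15+5
15+4+1
15+3+2
14+6
14+5+1
…and 52 more, for 64 total.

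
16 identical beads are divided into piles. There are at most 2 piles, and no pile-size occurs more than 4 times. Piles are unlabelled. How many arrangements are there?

9

The partitions of 16 that satisfy the conditions:
16
1, 15
2, 14
3, 13
4, 12
5, 11
6, 10
7, 9
8, 8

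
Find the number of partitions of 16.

Enumerating by decreasing first part gives 231 partitions in all.

231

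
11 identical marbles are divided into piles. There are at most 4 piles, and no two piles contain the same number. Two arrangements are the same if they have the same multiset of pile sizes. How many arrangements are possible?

12

They are:
11
10,1
9,2
8,3
8,2,1
7,4
7,3,1
6,5
6,4,1
6,3,2
5,4,2
5,3,2,1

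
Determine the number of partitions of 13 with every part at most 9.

94

A full systematic count gives 94.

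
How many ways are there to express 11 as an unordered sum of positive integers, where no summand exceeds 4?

A partial list (first 12 by largest part):
4+4+3
4+4+2+1
4+4+1+1+1
4+3+3+1
4+3+2+2
4+3+2+1+1
4+3+1+1+1+1
4+2+2+2+1
4+2+2+1+1+1
4+2+1+1+1+1+1
4+1+1+1+1+1+1+1
3+3+3+2
…and 15 more, for 27 total.

27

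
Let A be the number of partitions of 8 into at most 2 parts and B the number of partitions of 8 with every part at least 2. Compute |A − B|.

2

Partitions of 8 into at most 2 parts: 5.
Partitions of 8 with every part at least 2: 7.
|5 − 7| = 2.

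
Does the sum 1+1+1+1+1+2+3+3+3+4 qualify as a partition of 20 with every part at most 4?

The parts sum to 20, and the condition 'no summand exceeds 4' holds.

Yes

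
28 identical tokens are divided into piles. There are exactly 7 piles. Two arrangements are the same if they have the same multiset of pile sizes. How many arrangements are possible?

Enumerating by decreasing first part gives 436 partitions in all.

436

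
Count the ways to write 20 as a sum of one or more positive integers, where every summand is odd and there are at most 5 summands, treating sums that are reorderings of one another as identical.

The partitions of 20 that satisfy the conditions:
19 + 1
17 + 3
17 + 1 + 1 + 1
15 + 5
15 + 3 + 1 + 1
13 + 7
13 + 5 + 1 + 1
13 + 3 + 3 + 1
11 + 9
11 + 7 + 1 + 1
11 + 5 + 3 + 1
11 + 3 + 3 + 3
9 + 9 + 1 + 1
9 + 7 + 3 + 1
9 + 5 + 5 + 1
9 + 5 + 3 + 3
7 + 7 + 5 + 1
7 + 7 + 3 + 3
7 + 5 + 5 + 3
5 + 5 + 5 + 5

20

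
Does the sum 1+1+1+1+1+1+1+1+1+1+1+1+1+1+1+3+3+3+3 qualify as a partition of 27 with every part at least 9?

No

The parts sum to 27, and the condition 'every summand is at least 9' is violated.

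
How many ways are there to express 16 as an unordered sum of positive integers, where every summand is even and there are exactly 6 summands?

2

Enumerating:
6, 2, 2, 2, 2, 2
4, 4, 2, 2, 2, 2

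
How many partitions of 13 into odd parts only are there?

18

They are:
13
11 + 1 + 1
9 + 3 + 1
9 + 1 + 1 + 1 + 1
7 + 5 + 1
7 + 3 + 3
7 + 3 + 1 + 1 + 1
7 + 1 + 1 + 1 + 1 + 1 + 1
5 + 5 + 3
5 + 5 + 1 + 1 + 1
5 + 3 + 3 + 1 + 1
5 + 3 + 1 + 1 + 1 + 1 + 1
5 + 1 + 1 + 1 + 1 + 1 + 1 + 1 + 1
3 + 3 + 3 + 3 + 1
3 + 3 + 3 + 1 + 1 + 1 + 1
3 + 3 + 1 + 1 + 1 + 1 + 1 + 1 + 1
3 + 1 + 1 + 1 + 1 + 1 + 1 + 1 + 1 + 1 + 1
1 + 1 + 1 + 1 + 1 + 1 + 1 + 1 + 1 + 1 + 1 + 1 + 1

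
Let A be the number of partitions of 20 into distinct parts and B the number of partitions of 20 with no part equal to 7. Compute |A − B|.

Partitions of 20 into distinct parts: 64.
Partitions of 20 with no part equal to 7: 526.
|64 − 526| = 462.

462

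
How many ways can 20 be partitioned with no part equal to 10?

Systematic enumeration (by largest part, then next-largest, …) yields 585.

585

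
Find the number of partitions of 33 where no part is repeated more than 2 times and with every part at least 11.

Listing the qualifying partitions of 33:
33
22 + 11
21 + 12
20 + 13
19 + 14
18 + 15
17 + 16

7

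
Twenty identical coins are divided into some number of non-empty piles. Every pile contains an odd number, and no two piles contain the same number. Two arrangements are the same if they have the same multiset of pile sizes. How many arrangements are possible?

7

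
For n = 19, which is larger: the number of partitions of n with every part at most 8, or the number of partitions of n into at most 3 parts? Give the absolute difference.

312

Partitions of 19 with every part at most 8: 352.
Partitions of 19 into at most 3 parts: 40.
|352 − 40| = 312.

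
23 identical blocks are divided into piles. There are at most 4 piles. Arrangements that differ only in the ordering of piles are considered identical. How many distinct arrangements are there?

150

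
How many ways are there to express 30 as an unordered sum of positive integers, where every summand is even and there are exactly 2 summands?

The partitions of 30 that satisfy the conditions:
2+28
4+26
6+24
8+22
10+20
12+18
14+16
That's 7 in total.

7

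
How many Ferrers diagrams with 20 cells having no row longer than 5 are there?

A full systematic count gives 192.

192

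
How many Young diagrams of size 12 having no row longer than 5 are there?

47

There are too many to list fully; the first 12 (by largest part) are:
2,5,5
1,1,5,5
3,4,5
1,2,4,5
1,1,1,4,5
1,3,3,5
2,2,3,5
1,1,2,3,5
1,1,1,1,3,5
1,2,2,2,5
1,1,1,2,2,5
1,1,1,1,1,2,5
…and 35 more, for 47 total.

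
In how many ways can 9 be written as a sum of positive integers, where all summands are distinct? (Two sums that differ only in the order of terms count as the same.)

Listing the qualifying partitions of 9:
9
8,1
7,2
6,3
6,2,1
5,4
5,3,1
4,3,2
Counting gives 8.

8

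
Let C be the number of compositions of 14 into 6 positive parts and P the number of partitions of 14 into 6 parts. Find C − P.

Compositions: C(13,5) = 1287.
Partitions of 14 into exactly 6 parts: 20.
Difference: 1287 − 20 = 1267.

1267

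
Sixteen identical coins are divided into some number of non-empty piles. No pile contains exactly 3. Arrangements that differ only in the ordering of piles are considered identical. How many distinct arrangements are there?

Counting exhaustively, 130 partitions satisfy the conditions.

130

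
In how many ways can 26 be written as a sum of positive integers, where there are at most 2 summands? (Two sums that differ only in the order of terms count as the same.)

14

They are:
26
1,25
2,24
3,23
4,22
5,21
6,20
7,19
8,18
9,17
10,16
11,15
12,14
13,13
That's 14 in total.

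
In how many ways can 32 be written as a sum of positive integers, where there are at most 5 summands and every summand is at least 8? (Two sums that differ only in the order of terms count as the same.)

They are:
32
24, 8
23, 9
22, 10
21, 11
20, 12
19, 13
18, 14
17, 15
16, 16
16, 8, 8
15, 9, 8
14, 10, 8
14, 9, 9
13, 11, 8
13, 10, 9
12, 12, 8
12, 11, 9
12, 10, 10
11, 11, 10
8, 8, 8, 8

21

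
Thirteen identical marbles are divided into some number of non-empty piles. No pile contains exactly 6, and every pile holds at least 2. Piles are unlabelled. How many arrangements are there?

20

Enumerating:
13
11,2
10,3
9,4
9,2,2
8,5
8,3,2
7,4,2
7,3,3
7,2,2,2
5,5,3
5,4,4
5,4,2,2
5,3,3,2
5,2,2,2,2
4,4,3,2
4,3,3,3
4,3,2,2,2
3,3,3,2,2
3,2,2,2,2,2
Counting gives 20.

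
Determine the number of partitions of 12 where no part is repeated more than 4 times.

60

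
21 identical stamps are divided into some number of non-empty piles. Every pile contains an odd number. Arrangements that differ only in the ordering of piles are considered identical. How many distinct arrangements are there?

76

Systematic enumeration (by largest part, then next-largest, …) yields 76.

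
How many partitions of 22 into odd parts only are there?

There are 89 such partitions.

89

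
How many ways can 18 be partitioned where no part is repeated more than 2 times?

135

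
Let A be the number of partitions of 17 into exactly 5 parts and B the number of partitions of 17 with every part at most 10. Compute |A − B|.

Partitions of 17 into exactly 5 parts: 47.
Partitions of 17 with every part at most 10: 267.
|47 − 267| = 220.

220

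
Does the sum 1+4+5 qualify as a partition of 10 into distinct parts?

The parts sum to 10, and the condition 'all summands are distinct' holds.

Yes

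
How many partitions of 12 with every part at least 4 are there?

5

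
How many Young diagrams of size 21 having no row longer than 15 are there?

Systematic enumeration (by largest part, then next-largest, …) yields 773.

773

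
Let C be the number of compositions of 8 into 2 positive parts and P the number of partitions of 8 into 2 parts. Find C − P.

Ordered (compositions into 2 parts): C(7,1) = 7.
Partitions of 8 into exactly 2 parts: 4.
Difference: 7 − 4 = 3.

3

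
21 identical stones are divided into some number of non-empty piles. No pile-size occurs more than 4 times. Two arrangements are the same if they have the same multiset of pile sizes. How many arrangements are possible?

There are 505 such partitions.

505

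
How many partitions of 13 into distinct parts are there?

18

Enumerating:
13
12, 1
11, 2
10, 3
10, 2, 1
9, 4
9, 3, 1
8, 5
8, 4, 1
8, 3, 2
7, 6
7, 5, 1
7, 4, 2
7, 3, 2, 1
6, 5, 2
6, 4, 3
6, 4, 2, 1
5, 4, 3, 1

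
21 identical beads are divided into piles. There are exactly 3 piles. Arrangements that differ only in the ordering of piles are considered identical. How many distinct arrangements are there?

37

There are too many to list fully; the first 12 (by largest part) are:
1 + 1 + 19
1 + 2 + 18
1 + 3 + 17
2 + 2 + 17
1 + 4 + 16
2 + 3 + 16
1 + 5 + 15
2 + 4 + 15
3 + 3 + 15
1 + 6 + 14
2 + 5 + 14
3 + 4 + 14
…and 25 more, for 37 total.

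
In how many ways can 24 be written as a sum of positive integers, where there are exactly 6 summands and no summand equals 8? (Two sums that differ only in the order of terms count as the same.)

162

Systematic enumeration (by largest part, then next-largest, …) yields 162.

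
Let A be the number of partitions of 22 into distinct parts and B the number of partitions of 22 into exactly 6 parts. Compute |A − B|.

Partitions of 22 into distinct parts: 89.
Partitions of 22 into exactly 6 parts: 136.
|89 − 136| = 47.

47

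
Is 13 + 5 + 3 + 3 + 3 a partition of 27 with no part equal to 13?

The parts sum to 27, and the condition 'no summand equals 13' is violated.

No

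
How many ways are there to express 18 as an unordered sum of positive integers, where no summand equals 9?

355

There are 355 such partitions.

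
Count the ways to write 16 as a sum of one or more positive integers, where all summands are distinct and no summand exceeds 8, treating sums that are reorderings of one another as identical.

They are:
8 + 7 + 1
8 + 6 + 2
8 + 5 + 3
8 + 5 + 2 + 1
8 + 4 + 3 + 1
7 + 6 + 3
7 + 6 + 2 + 1
7 + 5 + 4
7 + 5 + 3 + 1
7 + 4 + 3 + 2
6 + 5 + 4 + 1
6 + 5 + 3 + 2
6 + 4 + 3 + 2 + 1

13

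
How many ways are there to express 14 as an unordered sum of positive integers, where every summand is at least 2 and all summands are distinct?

12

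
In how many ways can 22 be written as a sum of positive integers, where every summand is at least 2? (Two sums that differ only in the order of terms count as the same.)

210

Enumerating by decreasing first part gives 210 partitions in all.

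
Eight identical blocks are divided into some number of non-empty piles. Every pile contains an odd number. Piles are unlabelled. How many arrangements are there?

6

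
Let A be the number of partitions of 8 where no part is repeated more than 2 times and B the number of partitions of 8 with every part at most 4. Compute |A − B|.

2

Partitions of 8 where no part is repeated more than 2 times: 13.
Partitions of 8 with every part at most 4: 15.
|13 − 15| = 2.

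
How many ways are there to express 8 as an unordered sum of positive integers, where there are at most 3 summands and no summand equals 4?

7

The partitions of 8 that satisfy the conditions:
8
1+7
2+6
1+1+6
3+5
1+2+5
2+3+3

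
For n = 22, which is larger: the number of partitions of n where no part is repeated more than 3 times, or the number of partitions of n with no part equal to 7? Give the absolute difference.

342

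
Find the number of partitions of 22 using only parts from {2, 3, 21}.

4

Listing the qualifying partitions of 22:
3 + 3 + 3 + 3 + 3 + 3 + 2 + 2
3 + 3 + 3 + 3 + 2 + 2 + 2 + 2 + 2
3 + 3 + 2 + 2 + 2 + 2 + 2 + 2 + 2 + 2
2 + 2 + 2 + 2 + 2 + 2 + 2 + 2 + 2 + 2 + 2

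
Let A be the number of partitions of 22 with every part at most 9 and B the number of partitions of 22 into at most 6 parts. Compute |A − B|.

Partitions of 22 with every part at most 9: 732.
Partitions of 22 into at most 6 parts: 391.
|732 − 391| = 341.

341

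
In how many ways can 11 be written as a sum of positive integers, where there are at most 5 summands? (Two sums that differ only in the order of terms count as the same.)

37

There are too many to list fully; the first 12 (by largest part) are:
11
1,10
2,9
1,1,9
3,8
1,2,8
1,1,1,8
4,7
1,3,7
2,2,7
1,1,2,7
1,1,1,1,7
…and 25 more, for 37 total.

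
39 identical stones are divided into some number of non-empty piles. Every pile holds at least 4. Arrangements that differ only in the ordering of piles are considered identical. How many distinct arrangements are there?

Counting exhaustively, 583 partitions satisfy the conditions.

583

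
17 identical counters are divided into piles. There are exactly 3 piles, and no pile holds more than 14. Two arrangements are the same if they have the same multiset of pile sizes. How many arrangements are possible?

They are:
14, 2, 1
13, 3, 1
13, 2, 2
12, 4, 1
12, 3, 2
11, 5, 1
11, 4, 2
11, 3, 3
10, 6, 1
10, 5, 2
10, 4, 3
9, 7, 1
9, 6, 2
9, 5, 3
9, 4, 4
8, 8, 1
8, 7, 2
8, 6, 3
8, 5, 4
7, 7, 3
7, 6, 4
7, 5, 5
6, 6, 5
Counting gives 23.

23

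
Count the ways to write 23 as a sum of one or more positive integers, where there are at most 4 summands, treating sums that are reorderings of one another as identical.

Counting exhaustively, 150 partitions satisfy the conditions.

150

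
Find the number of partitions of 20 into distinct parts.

There are too many to list fully; the first 12 (by largest part) are:
20
19,1
18,2
17,3
17,2,1
16,4
16,3,1
15,5
15,4,1
15,3,2
14,6
14,5,1
…and 52 more, for 64 total.

64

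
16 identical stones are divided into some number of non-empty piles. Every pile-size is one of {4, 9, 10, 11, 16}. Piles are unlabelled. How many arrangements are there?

2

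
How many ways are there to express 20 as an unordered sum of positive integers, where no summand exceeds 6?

282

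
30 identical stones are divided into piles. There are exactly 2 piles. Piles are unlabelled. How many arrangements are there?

15

They are:
29,1
28,2
27,3
26,4
25,5
24,6
23,7
22,8
21,9
20,10
19,11
18,12
17,13
16,14
15,15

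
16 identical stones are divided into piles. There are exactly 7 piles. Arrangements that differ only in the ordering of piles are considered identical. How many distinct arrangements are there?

A partial list (first 12 by largest part):
10 + 1 + 1 + 1 + 1 + 1 + 1
9 + 2 + 1 + 1 + 1 + 1 + 1
8 + 3 + 1 + 1 + 1 + 1 + 1
8 + 2 + 2 + 1 + 1 + 1 + 1
7 + 4 + 1 + 1 + 1 + 1 + 1
7 + 3 + 2 + 1 + 1 + 1 + 1
7 + 2 + 2 + 2 + 1 + 1 + 1
6 + 5 + 1 + 1 + 1 + 1 + 1
6 + 4 + 2 + 1 + 1 + 1 + 1
6 + 3 + 3 + 1 + 1 + 1 + 1
6 + 3 + 2 + 2 + 1 + 1 + 1
6 + 2 + 2 + 2 + 2 + 1 + 1
…and 16 more, for 28 total.

28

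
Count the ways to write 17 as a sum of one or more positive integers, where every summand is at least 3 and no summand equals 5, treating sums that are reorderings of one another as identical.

16

Enumerating:
17
14,3
13,4
11,6
11,3,3
10,7
10,4,3
9,8
9,4,4
8,6,3
8,3,3,3
7,7,3
7,6,4
7,4,3,3
6,4,4,3
4,4,3,3,3
Counting gives 16.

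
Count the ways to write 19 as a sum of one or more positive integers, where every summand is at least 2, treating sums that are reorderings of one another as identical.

Direct enumeration gives 105 partitions.

105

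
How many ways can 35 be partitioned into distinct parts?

Enumerating by decreasing first part gives 585 partitions in all.

585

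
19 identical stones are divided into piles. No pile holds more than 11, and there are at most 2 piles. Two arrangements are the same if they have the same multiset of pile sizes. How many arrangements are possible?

Enumerating:
11+8
10+9
Counting gives 2.

2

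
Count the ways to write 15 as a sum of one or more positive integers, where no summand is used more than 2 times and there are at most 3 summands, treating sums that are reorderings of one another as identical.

A partial list (first 12 by largest part):
15
14,1
13,2
13,1,1
12,3
12,2,1
11,4
11,3,1
11,2,2
10,5
10,4,1
10,3,2
…and 14 more, for 26 total.

26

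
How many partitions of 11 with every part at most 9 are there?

54

A partial list (first 12 by largest part):
9+2
9+1+1
8+3
8+2+1
8+1+1+1
7+4
7+3+1
7+2+2
7+2+1+1
7+1+1+1+1
6+5
6+4+1
…and 42 more, for 54 total.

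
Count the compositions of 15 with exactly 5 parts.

Place 4 bars in the 14 internal gaps of a row of 15 dots: C(14,4) = 1001.

1001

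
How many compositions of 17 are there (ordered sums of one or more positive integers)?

65536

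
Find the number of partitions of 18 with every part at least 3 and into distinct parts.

Enumerating:
18
15, 3
14, 4
13, 5
12, 6
11, 7
11, 4, 3
10, 8
10, 5, 3
9, 6, 3
9, 5, 4
8, 7, 3
8, 6, 4
7, 6, 5
6, 5, 4, 3

15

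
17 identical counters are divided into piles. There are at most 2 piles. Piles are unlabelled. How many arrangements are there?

9

The partitions of 17 that satisfy the conditions:
17
1,16
2,15
3,14
4,13
5,12
6,11
7,10
8,9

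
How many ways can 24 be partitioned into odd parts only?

122

Counting exhaustively, 122 partitions satisfy the conditions.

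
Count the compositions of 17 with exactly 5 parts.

1820

Equivalently, choose which 4 of the 16 gaps become plus signs: C(16,4) = 1820.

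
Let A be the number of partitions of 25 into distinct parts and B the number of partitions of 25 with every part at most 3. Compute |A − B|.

77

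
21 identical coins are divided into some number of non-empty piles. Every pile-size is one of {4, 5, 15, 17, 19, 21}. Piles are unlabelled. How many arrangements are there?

Enumerating:
21
17+4
5+4+4+4+4

3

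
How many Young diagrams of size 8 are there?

22

Enumerating:
8
7+1
6+2
6+1+1
5+3
5+2+1
5+1+1+1
4+4
4+3+1
4+2+2
4+2+1+1
4+1+1+1+1
3+3+2
3+3+1+1
3+2+2+1
3+2+1+1+1
3+1+1+1+1+1
2+2+2+2
2+2+2+1+1
2+2+1+1+1+1
2+1+1+1+1+1+1
1+1+1+1+1+1+1+1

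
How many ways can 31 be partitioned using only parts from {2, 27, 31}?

2

Enumerating:
31
2,2,27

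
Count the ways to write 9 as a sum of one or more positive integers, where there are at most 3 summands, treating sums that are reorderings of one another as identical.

12

They are:
9
1,8
2,7
1,1,7
3,6
1,2,6
4,5
1,3,5
2,2,5
1,4,4
2,3,4
3,3,3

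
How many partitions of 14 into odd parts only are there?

Enumerating:
1, 13
3, 11
1, 1, 1, 11
5, 9
1, 1, 3, 9
1, 1, 1, 1, 1, 9
7, 7
1, 1, 5, 7
1, 3, 3, 7
1, 1, 1, 1, 3, 7
1, 1, 1, 1, 1, 1, 1, 7
1, 3, 5, 5
1, 1, 1, 1, 5, 5
3, 3, 3, 5
1, 1, 1, 3, 3, 5
1, 1, 1, 1, 1, 1, 3, 5
1, 1, 1, 1, 1, 1, 1, 1, 1, 5
1, 1, 3, 3, 3, 3
1, 1, 1, 1, 1, 3, 3, 3
1, 1, 1, 1, 1, 1, 1, 1, 3, 3
1, 1, 1, 1, 1, 1, 1, 1, 1, 1, 1, 3
1, 1, 1, 1, 1, 1, 1, 1, 1, 1, 1, 1, 1, 1
That's 22 in total.

22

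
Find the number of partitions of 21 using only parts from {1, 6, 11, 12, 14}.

The partitions of 21 that satisfy the conditions:
1 + 6 + 14
1 + 1 + 1 + 1 + 1 + 1 + 1 + 14
1 + 1 + 1 + 6 + 12
1 + 1 + 1 + 1 + 1 + 1 + 1 + 1 + 1 + 12
1 + 1 + 1 + 1 + 6 + 11
1 + 1 + 1 + 1 + 1 + 1 + 1 + 1 + 1 + 1 + 11
1 + 1 + 1 + 6 + 6 + 6
1 + 1 + 1 + 1 + 1 + 1 + 1 + 1 + 1 + 6 + 6
1 + 1 + 1 + 1 + 1 + 1 + 1 + 1 + 1 + 1 + 1 + 1 + 1 + 1 + 1 + 6
1 + 1 + 1 + 1 + 1 + 1 + 1 + 1 + 1 + 1 + 1 + 1 + 1 + 1 + 1 + 1 + 1 + 1 + 1 + 1 + 1
Counting gives 10.

10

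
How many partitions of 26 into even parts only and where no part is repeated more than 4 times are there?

76

There are 76 such partitions.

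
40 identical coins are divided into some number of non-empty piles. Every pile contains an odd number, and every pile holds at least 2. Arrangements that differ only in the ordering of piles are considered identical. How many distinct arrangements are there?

Counting exhaustively, 131 partitions satisfy the conditions.

131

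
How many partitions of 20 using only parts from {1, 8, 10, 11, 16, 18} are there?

10

They are:
1, 1, 18
1, 1, 1, 1, 16
1, 8, 11
1, 1, 1, 1, 1, 1, 1, 1, 1, 11
10, 10
1, 1, 8, 10
1, 1, 1, 1, 1, 1, 1, 1, 1, 1, 10
1, 1, 1, 1, 8, 8
1, 1, 1, 1, 1, 1, 1, 1, 1, 1, 1, 1, 8
1, 1, 1, 1, 1, 1, 1, 1, 1, 1, 1, 1, 1, 1, 1, 1, 1, 1, 1, 1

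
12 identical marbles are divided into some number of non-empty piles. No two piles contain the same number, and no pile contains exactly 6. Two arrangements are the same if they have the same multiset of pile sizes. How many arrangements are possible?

12

Enumerating:
12
11, 1
10, 2
9, 3
9, 2, 1
8, 4
8, 3, 1
7, 5
7, 4, 1
7, 3, 2
5, 4, 3
5, 4, 2, 1
Counting gives 12.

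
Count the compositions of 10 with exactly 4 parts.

Place 3 bars in the 9 internal gaps of a row of 10 dots: C(9,3) = 84.

84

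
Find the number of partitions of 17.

297

A full systematic count gives 297.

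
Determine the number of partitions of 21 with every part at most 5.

221

A full systematic count gives 221.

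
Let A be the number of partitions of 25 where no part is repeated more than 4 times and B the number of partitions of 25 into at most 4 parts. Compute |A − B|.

Partitions of 25 where no part is repeated more than 4 times: 1156.
Partitions of 25 into at most 4 parts: 185.
|1156 − 185| = 971.

971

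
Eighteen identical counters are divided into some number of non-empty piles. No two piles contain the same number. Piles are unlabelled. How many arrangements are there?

46

A partial list (first 12 by largest part):
18
17 + 1
16 + 2
15 + 3
15 + 2 + 1
14 + 4
14 + 3 + 1
13 + 5
13 + 4 + 1
13 + 3 + 2
12 + 6
12 + 5 + 1
…and 34 more, for 46 total.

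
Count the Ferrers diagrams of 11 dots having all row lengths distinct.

The partitions of 11 that satisfy the conditions:
11
1+10
2+9
3+8
1+2+8
4+7
1+3+7
5+6
1+4+6
2+3+6
2+4+5
1+2+3+5

12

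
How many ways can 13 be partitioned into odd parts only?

18

Listing the qualifying partitions of 13:
13
1 + 1 + 11
1 + 3 + 9
1 + 1 + 1 + 1 + 9
1 + 5 + 7
3 + 3 + 7
1 + 1 + 1 + 3 + 7
1 + 1 + 1 + 1 + 1 + 1 + 7
3 + 5 + 5
1 + 1 + 1 + 5 + 5
1 + 1 + 3 + 3 + 5
1 + 1 + 1 + 1 + 1 + 3 + 5
1 + 1 + 1 + 1 + 1 + 1 + 1 + 1 + 5
1 + 3 + 3 + 3 + 3
1 + 1 + 1 + 1 + 3 + 3 + 3
1 + 1 + 1 + 1 + 1 + 1 + 1 + 3 + 3
1 + 1 + 1 + 1 + 1 + 1 + 1 + 1 + 1 + 1 + 3
1 + 1 + 1 + 1 + 1 + 1 + 1 + 1 + 1 + 1 + 1 + 1 + 1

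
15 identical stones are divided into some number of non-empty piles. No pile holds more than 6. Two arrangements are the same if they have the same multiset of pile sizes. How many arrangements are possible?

110

Direct enumeration gives 110 partitions.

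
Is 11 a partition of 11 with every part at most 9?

No

The parts sum to 11, and the condition 'no summand exceeds 9' is violated.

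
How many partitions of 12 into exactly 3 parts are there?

Listing the qualifying partitions of 12:
10+1+1
9+2+1
8+3+1
8+2+2
7+4+1
7+3+2
6+5+1
6+4+2
6+3+3
5+5+2
5+4+3
4+4+4

12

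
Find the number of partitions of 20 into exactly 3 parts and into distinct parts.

24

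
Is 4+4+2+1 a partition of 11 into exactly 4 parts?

The parts sum to 11, and the condition 'there are exactly 4 summands' holds.

Yes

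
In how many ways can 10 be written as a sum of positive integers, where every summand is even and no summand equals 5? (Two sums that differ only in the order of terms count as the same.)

Listing the qualifying partitions of 10:
10
2,8
4,6
2,2,6
2,4,4
2,2,2,4
2,2,2,2,2

7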